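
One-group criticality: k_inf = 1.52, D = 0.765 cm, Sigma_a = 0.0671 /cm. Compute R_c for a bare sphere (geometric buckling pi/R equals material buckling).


L^2 = D / Sigma_a = 0.765 / 0.0671 = 11.40089 cm^2
B_m^2 = (k_inf - 1) / L^2 = (1.52 - 1) / 11.40089 = 0.04561047 /cm^2
For a bare sphere: B_g = pi/R, so R_c = pi / sqrt(B_m^2)
R_c = pi / sqrt(0.04561047) = 14.710 cm

14.710


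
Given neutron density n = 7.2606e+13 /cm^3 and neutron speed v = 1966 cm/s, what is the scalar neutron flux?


phi = n * v
phi = 7.2606e+13 * 1966
phi = 1.4274e+17 /cm^2/s

1.4274e+17


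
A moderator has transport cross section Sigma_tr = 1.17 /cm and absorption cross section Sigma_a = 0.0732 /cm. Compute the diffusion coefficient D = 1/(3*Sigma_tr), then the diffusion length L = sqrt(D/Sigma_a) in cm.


D = 1 / (3 * Sigma_tr) = 1 / (3 * 1.17) = 0.2849003 cm
L = sqrt(D / Sigma_a)
L = sqrt(0.2849003 / 0.0732)
L = 1.9728 cm

1.9728


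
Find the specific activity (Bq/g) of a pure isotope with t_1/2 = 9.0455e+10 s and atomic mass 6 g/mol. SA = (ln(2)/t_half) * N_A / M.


lambda = ln(2) / t_half = ln(2) / 9.0455e+10 = 7.662895e-12 /s
SA = lambda * N_A / M
SA = 7.662895e-12 * 6.022e23 / 6
SA = 7.6910e+11 Bq/g

7.6910e+11


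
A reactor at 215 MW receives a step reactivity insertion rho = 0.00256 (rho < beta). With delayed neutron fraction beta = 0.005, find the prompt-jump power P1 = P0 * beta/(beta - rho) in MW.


P1/P0 = beta / (beta - rho)
P1/P0 = 0.005 / (0.005 - 0.00256) = 2.049180
P1 = 215 * 2.049180 = 440.57 MW

440.57


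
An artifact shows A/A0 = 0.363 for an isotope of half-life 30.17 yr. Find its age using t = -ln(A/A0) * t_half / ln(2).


lambda = ln(2) / t_half = ln(2) / 30.17 = 0.02297472 /yr
t = -ln(A/A0) / lambda
t = -ln(0.363) / 0.02297472
t = 44.107 yr

44.107


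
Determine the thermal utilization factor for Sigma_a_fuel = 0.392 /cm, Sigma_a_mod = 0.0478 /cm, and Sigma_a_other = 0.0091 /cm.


f = Sigma_a_fuel / (Sigma_a_fuel + Sigma_a_mod + Sigma_a_other)
f = 0.392 / (0.392 + 0.0478 + 0.0091)
f = 0.87325

0.87325


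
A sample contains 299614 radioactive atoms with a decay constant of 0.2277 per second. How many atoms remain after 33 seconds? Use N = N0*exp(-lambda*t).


N = N0 * exp(-lambda * t)
N = 299614 * exp(-0.2277 * 33)
N = 163.39

163.39


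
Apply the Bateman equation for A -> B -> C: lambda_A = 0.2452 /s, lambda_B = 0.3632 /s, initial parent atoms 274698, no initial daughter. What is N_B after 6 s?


N_B(t) = lambda_A * N_A0 / (lambda_B - lambda_A) * [exp(-lambda_A*t) - exp(-lambda_B*t)]
exp(-0.2452*6) = 0.2296497; exp(-0.3632*6) = 0.1131320
N_B = 0.2452 * 274698 / (0.3632 - 0.2452) * (0.2296497 - 0.1131320)
N_B = 66510

66510


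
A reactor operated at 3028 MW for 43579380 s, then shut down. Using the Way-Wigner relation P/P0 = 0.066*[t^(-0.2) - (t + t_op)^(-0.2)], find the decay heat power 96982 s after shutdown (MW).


P/P0 = 0.066 * [t^(-0.2) - (t + t_op)^(-0.2)]
P/P0 = 0.066 * [96982^(-0.2) - (96982 + 43579380)^(-0.2)]
P/P0 = 0.066 * [0.1006148 - 0.02964495] = 0.004684010
P = 3028 * 0.004684010 = 14.183 MW

14.183


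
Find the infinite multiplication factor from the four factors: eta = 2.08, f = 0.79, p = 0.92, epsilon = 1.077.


k_inf = eta * f * p * epsilon
k_inf = 2.08 * 0.79 * 0.92 * 1.077
k_inf = 1.6281

1.6281


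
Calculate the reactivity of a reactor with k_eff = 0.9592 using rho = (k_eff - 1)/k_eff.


rho = (k_eff - 1) / k_eff
rho = (0.9592 - 1) / 0.9592
rho = -0.042535

-0.042535


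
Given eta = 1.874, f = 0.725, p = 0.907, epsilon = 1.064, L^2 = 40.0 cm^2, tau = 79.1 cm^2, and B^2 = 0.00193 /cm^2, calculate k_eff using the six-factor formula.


k_inf = eta*f*p*eps = 1.874*0.725*0.907*1.064 = 1.311162
P_TNL = 1/(1 + L^2*B^2) = 1/(1 + 40.0*0.00193) = 0.9283327
P_FNL = exp(-B^2*tau) = exp(-0.00193*79.1) = 0.8584190
k_eff = k_inf * P_TNL * P_FNL = 1.311162 * 0.9283327 * 0.8584190
k_eff = 1.0449

1.0449


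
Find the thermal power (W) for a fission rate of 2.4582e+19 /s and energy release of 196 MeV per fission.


P = fission_rate * E_MeV * 1.602e-13
P = 2.4582e+19 * 196 * 1.602e-13
P = 7.7186e+08 W

7.7186e+08


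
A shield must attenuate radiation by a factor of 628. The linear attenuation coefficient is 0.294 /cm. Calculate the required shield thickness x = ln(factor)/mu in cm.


x = ln(factor) / mu
x = ln(628) / 0.294
x = 21.913 cm

21.913


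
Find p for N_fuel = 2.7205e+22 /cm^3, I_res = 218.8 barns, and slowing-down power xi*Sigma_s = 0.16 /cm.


p = exp(-N * I * 1e-24 / (xi*Sigma_s))
p = exp(-2.7205e+22 * 218.8 * 1e-24 / 0.16)
p = 6.9665e-17

6.9665e-17


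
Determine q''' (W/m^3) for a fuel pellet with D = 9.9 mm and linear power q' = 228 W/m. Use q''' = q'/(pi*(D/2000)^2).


r = D / 2 / 1000 = 9.9 / 2 / 1000 = 0.00495 m
q''' = q' / (pi * r^2)
q''' = 228 / (pi * 0.00495^2)
q''' = 2.9619e+06 W/m^3

2.9619e+06


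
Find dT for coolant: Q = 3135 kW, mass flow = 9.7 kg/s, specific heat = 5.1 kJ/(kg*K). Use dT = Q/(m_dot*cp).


dT = Q / (m_dot * cp)
dT = 3135 / (9.7 * 5.1)
dT = 63.372 C

63.372


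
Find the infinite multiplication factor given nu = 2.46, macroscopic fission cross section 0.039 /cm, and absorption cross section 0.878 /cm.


k_inf = nu * Sigma_f / Sigma_a
k_inf = 2.46 * 0.039 / 0.878
k_inf = 0.10927

0.10927


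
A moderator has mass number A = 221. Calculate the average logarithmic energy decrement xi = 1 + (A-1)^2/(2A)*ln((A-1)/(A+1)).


xi = 1 + (A-1)^2/(2A) * ln((A-1)/(A+1))
xi = 1 + (221-1)^2/(2*221) * ln((221-1)/(221 +1))
xi = 0.0090225

0.0090225


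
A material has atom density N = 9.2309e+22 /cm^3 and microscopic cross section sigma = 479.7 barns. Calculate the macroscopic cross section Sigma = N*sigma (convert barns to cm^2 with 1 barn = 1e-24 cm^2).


Sigma = N * sigma_barns * 1e-24
Sigma = 9.2309e+22 * 479.7 * 1e-24
Sigma = 44.281 /cm

44.281


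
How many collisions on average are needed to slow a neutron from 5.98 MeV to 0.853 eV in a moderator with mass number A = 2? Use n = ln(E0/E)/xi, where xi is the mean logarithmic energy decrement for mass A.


xi = 1 + (A-1)^2/(2A)*ln((A-1)/(A+1)) = 0.7253469 (for A = 2)
n = ln(E0/E) / xi
n = ln(5.98e6 / 0.853) / 0.7253469
n = ln(7.010551e+06) / 0.7253469 = 21.732

21.732


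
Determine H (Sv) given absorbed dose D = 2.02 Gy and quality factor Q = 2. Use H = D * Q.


H = D * Q
H = 2.02 * 2
H = 4.0400 Sv

4.0400


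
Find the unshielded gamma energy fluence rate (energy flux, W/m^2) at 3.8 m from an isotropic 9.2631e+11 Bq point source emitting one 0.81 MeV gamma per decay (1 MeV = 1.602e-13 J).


psi = A * E * 1.602e-13 / (4*pi*r^2)
psi = 9.2631e+11 * 0.81 * 1.602e-13 / (4*pi*3.8^2)
psi = 6.6241e-04 W/m^2

6.6241e-04


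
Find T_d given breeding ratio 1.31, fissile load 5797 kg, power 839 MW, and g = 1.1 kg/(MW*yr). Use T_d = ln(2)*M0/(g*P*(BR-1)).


Breeding gain G = BR - 1 = 1.31 - 1 = 0.31
Fissile production rate = g * P * G = 1.1 * 839 * 0.31 = 286.099 kg/yr
T_d = ln(2) * M0 / (g * P * G)
T_d = ln(2) * 5797 / 286.099 = 14.045 yr

14.045


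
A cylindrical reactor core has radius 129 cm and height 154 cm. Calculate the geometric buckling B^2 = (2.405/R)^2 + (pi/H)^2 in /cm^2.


B^2 = (2.405/R)^2 + (pi/H)^2
B^2 = (2.405/129)^2 + (pi/154)^2
B^2 = 7.6373e-04 /cm^2

7.6373e-04


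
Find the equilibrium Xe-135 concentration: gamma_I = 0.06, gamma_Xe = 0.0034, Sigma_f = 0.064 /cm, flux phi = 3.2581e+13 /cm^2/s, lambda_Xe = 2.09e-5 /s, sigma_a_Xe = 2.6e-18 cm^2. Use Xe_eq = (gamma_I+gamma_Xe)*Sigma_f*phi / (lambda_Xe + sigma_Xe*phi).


Xe_eq = (gamma_I + gamma_Xe) * Sigma_f * phi / (lambda_Xe + sigma_Xe * phi)
Numerator = (0.06 + 0.0034) * 0.064 * 3.2581e+13 = 1.322007e+11
Denominator = 2.09e-5 + 2.6e-18 * 3.2581e+13 = 1.056106e-04
Xe_eq = 1.322007e+11 / 1.056106e-04 = 1.2518e+15 /cm^3

1.2518e+15


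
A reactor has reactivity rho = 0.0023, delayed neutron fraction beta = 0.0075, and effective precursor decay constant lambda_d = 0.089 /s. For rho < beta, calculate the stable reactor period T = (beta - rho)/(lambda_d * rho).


T = (beta - rho) / (lambda_d * rho)
T = (0.0075 - 0.0023) / (0.089 * 0.0023)
T = 25.403 s

25.403


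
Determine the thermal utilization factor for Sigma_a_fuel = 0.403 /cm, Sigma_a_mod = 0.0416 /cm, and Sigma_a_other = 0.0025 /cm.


f = Sigma_a_fuel / (Sigma_a_fuel + Sigma_a_mod + Sigma_a_other)
f = 0.403 / (0.403 + 0.0416 + 0.0025)
f = 0.90136

0.90136


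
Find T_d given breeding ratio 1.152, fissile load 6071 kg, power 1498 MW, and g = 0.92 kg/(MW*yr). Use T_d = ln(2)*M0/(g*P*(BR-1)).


Breeding gain G = BR - 1 = 1.152 - 1 = 0.152
Fissile production rate = g * P * G = 0.92 * 1498 * 0.152 = 209.48032 kg/yr
T_d = ln(2) * M0 / (g * P * G)
T_d = ln(2) * 6071 / 209.48032 = 20.088 yr

20.088


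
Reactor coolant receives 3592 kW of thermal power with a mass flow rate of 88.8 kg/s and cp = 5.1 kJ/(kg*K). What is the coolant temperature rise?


dT = Q / (m_dot * cp)
dT = 3592 / (88.8 * 5.1)
dT = 7.9315 C

7.9315


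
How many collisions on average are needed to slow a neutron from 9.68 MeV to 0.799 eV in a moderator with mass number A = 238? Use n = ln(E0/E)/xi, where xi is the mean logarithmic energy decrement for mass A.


xi = 1 + (A-1)^2/(2A)*ln((A-1)/(A+1)) = 0.008379872 (for A = 238)
n = ln(E0/E) / xi
n = ln(9.68e6 / 0.799) / 0.008379872
n = ln(1.211514e+07) / 0.008379872 = 1946.3

1946.3


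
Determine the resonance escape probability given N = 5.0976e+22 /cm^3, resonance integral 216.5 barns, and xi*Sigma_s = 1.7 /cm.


p = exp(-N * I * 1e-24 / (xi*Sigma_s))
p = exp(-5.0976e+22 * 216.5 * 1e-24 / 1.7)
p = 0.0015156

0.0015156


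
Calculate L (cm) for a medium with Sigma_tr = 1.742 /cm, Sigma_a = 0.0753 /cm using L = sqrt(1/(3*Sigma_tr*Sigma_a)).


D = 1 / (3 * Sigma_tr) = 1 / (3 * 1.742) = 0.1913509 cm
L = sqrt(D / Sigma_a)
L = sqrt(0.1913509 / 0.0753)
L = 1.5941 cm

1.5941


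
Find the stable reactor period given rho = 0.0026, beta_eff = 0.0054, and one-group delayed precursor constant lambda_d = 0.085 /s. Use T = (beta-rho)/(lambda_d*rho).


T = (beta - rho) / (lambda_d * rho)
T = (0.0054 - 0.0026) / (0.085 * 0.0026)
T = 12.670 s

12.670


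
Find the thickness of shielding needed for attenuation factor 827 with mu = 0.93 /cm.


x = ln(factor) / mu
x = ln(827) / 0.93
x = 7.2234 cm

7.2234


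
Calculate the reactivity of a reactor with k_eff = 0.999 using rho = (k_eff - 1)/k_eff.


rho = (k_eff - 1) / k_eff
rho = (0.999 - 1) / 0.999
rho = -0.0010010

-0.0010010


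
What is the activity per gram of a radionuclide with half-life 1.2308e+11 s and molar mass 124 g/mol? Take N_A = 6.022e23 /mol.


lambda = ln(2) / t_half = ln(2) / 1.2308e+11 = 5.631680e-12 /s
SA = lambda * N_A / M
SA = 5.631680e-12 * 6.022e23 / 124
SA = 2.7350e+10 Bq/g

2.7350e+10


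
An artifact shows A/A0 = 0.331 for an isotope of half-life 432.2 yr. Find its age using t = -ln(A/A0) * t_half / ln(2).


lambda = ln(2) / t_half = ln(2) / 432.2 = 0.001603765 /yr
t = -ln(A/A0) / lambda
t = -ln(0.331) / 0.001603765
t = 689.40 yr

689.40


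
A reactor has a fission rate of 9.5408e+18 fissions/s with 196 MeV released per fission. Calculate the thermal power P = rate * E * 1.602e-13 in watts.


P = fission_rate * E_MeV * 1.602e-13
P = 9.5408e+18 * 196 * 1.602e-13
P = 2.9957e+08 W

2.9957e+08


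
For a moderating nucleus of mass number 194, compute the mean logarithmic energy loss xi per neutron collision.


xi = 1 + (A-1)^2/(2A) * ln((A-1)/(A+1))
xi = 1 + (194-1)^2/(2*194) * ln((194-1)/(194 +1))
xi = 0.010274

0.010274


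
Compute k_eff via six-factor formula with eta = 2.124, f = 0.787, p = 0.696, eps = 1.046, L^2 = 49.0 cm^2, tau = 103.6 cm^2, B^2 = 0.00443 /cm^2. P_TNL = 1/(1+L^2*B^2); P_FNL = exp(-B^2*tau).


k_inf = eta*f*p*eps = 2.124*0.787*0.696*1.046 = 1.216943
P_TNL = 1/(1 + L^2*B^2) = 1/(1 + 49.0*0.00443) = 0.8216454
P_FNL = exp(-B^2*tau) = exp(-0.00443*103.6) = 0.6319481
k_eff = k_inf * P_TNL * P_FNL = 1.216943 * 0.8216454 * 0.6319481
k_eff = 0.63188

0.63188


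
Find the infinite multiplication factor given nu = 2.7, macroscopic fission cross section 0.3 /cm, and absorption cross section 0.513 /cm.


k_inf = nu * Sigma_f / Sigma_a
k_inf = 2.7 * 0.3 / 0.513
k_inf = 1.5789

1.5789


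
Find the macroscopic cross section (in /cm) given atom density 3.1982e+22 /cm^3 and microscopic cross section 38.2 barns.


Sigma = N * sigma_barns * 1e-24
Sigma = 3.1982e+22 * 38.2 * 1e-24
Sigma = 1.2217 /cm

1.2217


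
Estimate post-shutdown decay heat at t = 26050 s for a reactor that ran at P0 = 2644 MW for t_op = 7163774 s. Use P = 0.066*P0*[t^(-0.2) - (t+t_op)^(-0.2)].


P/P0 = 0.066 * [t^(-0.2) - (t + t_op)^(-0.2)]
P/P0 = 0.066 * [26050^(-0.2) - (26050 + 7163774)^(-0.2)]
P/P0 = 0.066 * [0.1308695 - 0.04252618] = 0.005830659
P = 2644 * 0.005830659 = 15.416 MW

15.416


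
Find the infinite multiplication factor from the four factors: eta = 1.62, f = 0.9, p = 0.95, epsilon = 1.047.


k_inf = eta * f * p * epsilon
k_inf = 1.62 * 0.9 * 0.95 * 1.047
k_inf = 1.4502

1.4502


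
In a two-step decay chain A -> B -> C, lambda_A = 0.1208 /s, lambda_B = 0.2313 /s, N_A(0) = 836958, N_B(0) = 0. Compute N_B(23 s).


N_B(t) = lambda_A * N_A0 / (lambda_B - lambda_A) * [exp(-lambda_A*t) - exp(-lambda_B*t)]
exp(-0.1208*23) = 0.06213785; exp(-0.2313*23) = 0.004893243
N_B = 0.1208 * 836958 / (0.2313 - 0.1208) * (0.06213785 - 0.004893243)
N_B = 52377

52377


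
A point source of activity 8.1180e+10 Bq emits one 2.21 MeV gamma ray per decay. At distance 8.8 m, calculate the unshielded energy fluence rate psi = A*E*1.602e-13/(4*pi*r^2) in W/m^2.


psi = A * E * 1.602e-13 / (4*pi*r^2)
psi = 8.1180e+10 * 2.21 * 1.602e-13 / (4*pi*8.8^2)
psi = 2.9534e-05 W/m^2

2.9534e-05


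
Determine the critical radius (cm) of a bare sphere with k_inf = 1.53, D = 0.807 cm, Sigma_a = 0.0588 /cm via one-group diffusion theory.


L^2 = D / Sigma_a = 0.807 / 0.0588 = 13.72449 cm^2
B_m^2 = (k_inf - 1) / L^2 = (1.53 - 1) / 13.72449 = 0.03861710 /cm^2
For a bare sphere: B_g = pi/R, so R_c = pi / sqrt(B_m^2)
R_c = pi / sqrt(0.03861710) = 15.987 cm

15.987


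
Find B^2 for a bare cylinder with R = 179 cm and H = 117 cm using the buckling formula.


B^2 = (2.405/R)^2 + (pi/H)^2
B^2 = (2.405/179)^2 + (pi/117)^2
B^2 = 9.0151e-04 /cm^2

9.0151e-04


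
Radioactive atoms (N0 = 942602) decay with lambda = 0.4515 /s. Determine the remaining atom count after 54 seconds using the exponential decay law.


N = N0 * exp(-lambda * t)
N = 942602 * exp(-0.4515 * 54)
N = 2.4311e-05

2.4311e-05


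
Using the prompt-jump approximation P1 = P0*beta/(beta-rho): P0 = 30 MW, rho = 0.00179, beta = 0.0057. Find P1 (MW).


P1/P0 = beta / (beta - rho)
P1/P0 = 0.0057 / (0.0057 - 0.00179) = 1.457801
P1 = 30 * 1.457801 = 43.734 MW

43.734


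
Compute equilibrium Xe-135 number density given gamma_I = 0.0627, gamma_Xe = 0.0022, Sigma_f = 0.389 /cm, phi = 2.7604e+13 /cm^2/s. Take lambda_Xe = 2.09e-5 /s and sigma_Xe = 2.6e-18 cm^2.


Xe_eq = (gamma_I + gamma_Xe) * Sigma_f * phi / (lambda_Xe + sigma_Xe * phi)
Numerator = (0.0627 + 0.0022) * 0.389 * 2.7604e+13 = 6.968933e+11
Denominator = 2.09e-5 + 2.6e-18 * 2.7604e+13 = 9.267040e-05
Xe_eq = 6.968933e+11 / 9.267040e-05 = 7.5201e+15 /cm^3

7.5201e+15


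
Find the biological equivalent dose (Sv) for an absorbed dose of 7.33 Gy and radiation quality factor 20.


H = D * Q
H = 7.33 * 20
H = 146.60 Sv

146.60


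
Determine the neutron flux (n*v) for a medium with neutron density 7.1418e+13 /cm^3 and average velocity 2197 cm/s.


phi = n * v
phi = 7.1418e+13 * 2197
phi = 1.5691e+17 /cm^2/s

1.5691e+17


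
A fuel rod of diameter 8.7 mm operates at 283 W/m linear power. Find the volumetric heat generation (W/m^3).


r = D / 2 / 1000 = 8.7 / 2 / 1000 = 0.00435 m
q''' = q' / (pi * r^2)
q''' = 283 / (pi * 0.00435^2)
q''' = 4.7606e+06 W/m^3

4.7606e+06


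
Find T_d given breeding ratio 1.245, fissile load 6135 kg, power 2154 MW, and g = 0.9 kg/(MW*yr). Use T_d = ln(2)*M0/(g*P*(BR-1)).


Breeding gain G = BR - 1 = 1.245 - 1 = 0.245
Fissile production rate = g * P * G = 0.9 * 2154 * 0.245 = 474.957 kg/yr
T_d = ln(2) * M0 / (g * P * G)
T_d = ln(2) * 6135 / 474.957 = 8.9534 yr

8.9534


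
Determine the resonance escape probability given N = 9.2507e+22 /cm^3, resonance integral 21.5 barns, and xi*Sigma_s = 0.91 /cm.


p = exp(-N * I * 1e-24 / (xi*Sigma_s))
p = exp(-9.2507e+22 * 21.5 * 1e-24 / 0.91)
p = 0.11241

0.11241


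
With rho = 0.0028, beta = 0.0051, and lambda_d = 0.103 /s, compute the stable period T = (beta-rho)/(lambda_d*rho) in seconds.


T = (beta - rho) / (lambda_d * rho)
T = (0.0051 - 0.0028) / (0.103 * 0.0028)
T = 7.9750 s

7.9750


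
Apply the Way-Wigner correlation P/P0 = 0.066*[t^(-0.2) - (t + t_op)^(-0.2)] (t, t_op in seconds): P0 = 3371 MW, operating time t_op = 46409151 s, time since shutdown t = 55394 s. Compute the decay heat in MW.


P/P0 = 0.066 * [t^(-0.2) - (t + t_op)^(-0.2)]
P/P0 = 0.066 * [55394^(-0.2) - (55394 + 46409151)^(-0.2)]
P/P0 = 0.066 * [0.1125401 - 0.02928031] = 0.005495146
P = 3371 * 0.005495146 = 18.524 MW

18.524


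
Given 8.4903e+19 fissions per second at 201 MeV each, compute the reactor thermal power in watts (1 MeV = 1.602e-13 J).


P = fission_rate * E_MeV * 1.602e-13
P = 8.4903e+19 * 201 * 1.602e-13
P = 2.7339e+09 W

2.7339e+09


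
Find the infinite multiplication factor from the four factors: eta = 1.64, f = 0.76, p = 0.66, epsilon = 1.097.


k_inf = eta * f * p * epsilon
k_inf = 1.64 * 0.76 * 0.66 * 1.097
k_inf = 0.90242

0.90242


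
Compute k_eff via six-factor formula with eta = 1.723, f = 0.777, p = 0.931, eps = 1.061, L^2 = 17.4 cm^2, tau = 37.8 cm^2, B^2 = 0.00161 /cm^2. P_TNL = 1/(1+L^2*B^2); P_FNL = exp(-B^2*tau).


k_inf = eta*f*p*eps = 1.723*0.777*0.931*1.061 = 1.322426
P_TNL = 1/(1 + L^2*B^2) = 1/(1 + 17.4*0.00161) = 0.9727494
P_FNL = exp(-B^2*tau) = exp(-0.00161*37.8) = 0.9409568
k_eff = k_inf * P_TNL * P_FNL = 1.322426 * 0.9727494 * 0.9409568
k_eff = 1.2104

1.2104


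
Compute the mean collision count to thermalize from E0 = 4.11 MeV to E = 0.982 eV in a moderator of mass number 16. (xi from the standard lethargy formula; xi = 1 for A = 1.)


xi = 1 + (A-1)^2/(2A)*ln((A-1)/(A+1)) = 0.1199467 (for A = 16)
n = ln(E0/E) / xi
n = ln(4.11e6 / 0.982) / 0.1199467
n = ln(4.185336e+06) / 0.1199467 = 127.12

127.12


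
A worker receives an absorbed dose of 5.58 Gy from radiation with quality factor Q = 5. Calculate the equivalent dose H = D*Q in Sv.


H = D * Q
H = 5.58 * 5
H = 27.900 Sv

27.900


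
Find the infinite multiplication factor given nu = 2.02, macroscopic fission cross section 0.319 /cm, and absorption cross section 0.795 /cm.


k_inf = nu * Sigma_f / Sigma_a
k_inf = 2.02 * 0.319 / 0.795
k_inf = 0.81054

0.81054


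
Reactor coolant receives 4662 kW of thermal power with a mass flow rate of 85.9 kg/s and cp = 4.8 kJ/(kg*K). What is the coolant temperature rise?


dT = Q / (m_dot * cp)
dT = 4662 / (85.9 * 4.8)
dT = 11.307 C

11.307


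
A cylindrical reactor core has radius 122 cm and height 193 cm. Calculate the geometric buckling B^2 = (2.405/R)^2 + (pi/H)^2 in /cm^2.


B^2 = (2.405/R)^2 + (pi/H)^2
B^2 = (2.405/122)^2 + (pi/193)^2
B^2 = 6.5357e-04 /cm^2

6.5357e-04


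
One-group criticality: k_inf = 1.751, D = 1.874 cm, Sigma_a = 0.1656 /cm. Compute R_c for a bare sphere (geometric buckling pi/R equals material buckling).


L^2 = D / Sigma_a = 1.874 / 0.1656 = 11.31643 cm^2
B_m^2 = (k_inf - 1) / L^2 = (1.751 - 1) / 11.31643 = 0.06636369 /cm^2
For a bare sphere: B_g = pi/R, so R_c = pi / sqrt(B_m^2)
R_c = pi / sqrt(0.06636369) = 12.195 cm

12.195


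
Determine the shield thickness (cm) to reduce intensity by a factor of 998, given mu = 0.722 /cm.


x = ln(factor) / mu
x = ln(998) / 0.722
x = 9.5648 cm

9.5648


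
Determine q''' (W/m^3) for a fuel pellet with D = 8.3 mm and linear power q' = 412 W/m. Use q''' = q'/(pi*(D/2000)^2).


r = D / 2 / 1000 = 8.3 / 2 / 1000 = 0.00415 m
q''' = q' / (pi * r^2)
q''' = 412 / (pi * 0.00415^2)
q''' = 7.6147e+06 W/m^3

7.6147e+06


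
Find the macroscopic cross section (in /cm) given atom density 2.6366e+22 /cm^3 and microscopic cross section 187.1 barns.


Sigma = N * sigma_barns * 1e-24
Sigma = 2.6366e+22 * 187.1 * 1e-24
Sigma = 4.9331 /cm

4.9331


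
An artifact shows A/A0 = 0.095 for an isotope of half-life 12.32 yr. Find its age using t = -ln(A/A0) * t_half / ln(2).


lambda = ln(2) / t_half = ln(2) / 12.32 = 0.05626195 /yr
t = -ln(A/A0) / lambda
t = -ln(0.095) / 0.05626195
t = 41.838 yr

41.838


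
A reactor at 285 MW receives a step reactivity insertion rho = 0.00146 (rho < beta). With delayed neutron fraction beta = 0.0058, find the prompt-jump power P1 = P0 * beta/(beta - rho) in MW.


P1/P0 = beta / (beta - rho)
P1/P0 = 0.0058 / (0.0058 - 0.00146) = 1.336406
P1 = 285 * 1.336406 = 380.88 MW

380.88


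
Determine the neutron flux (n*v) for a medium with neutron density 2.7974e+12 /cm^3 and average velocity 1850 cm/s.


phi = n * v
phi = 2.7974e+12 * 1850
phi = 5.1752e+15 /cm^2/s

5.1752e+15


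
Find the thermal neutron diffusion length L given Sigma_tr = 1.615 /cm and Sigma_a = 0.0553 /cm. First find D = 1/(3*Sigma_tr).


D = 1 / (3 * Sigma_tr) = 1 / (3 * 1.615) = 0.2063983 cm
L = sqrt(D / Sigma_a)
L = sqrt(0.2063983 / 0.0553)
L = 1.9319 cm

1.9319


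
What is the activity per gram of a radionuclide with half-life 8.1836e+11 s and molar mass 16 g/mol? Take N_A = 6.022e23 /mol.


lambda = ln(2) / t_half = ln(2) / 8.1836e+11 = 8.469954e-13 /s
SA = lambda * N_A / M
SA = 8.469954e-13 * 6.022e23 / 16
SA = 3.1879e+10 Bq/g

3.1879e+10


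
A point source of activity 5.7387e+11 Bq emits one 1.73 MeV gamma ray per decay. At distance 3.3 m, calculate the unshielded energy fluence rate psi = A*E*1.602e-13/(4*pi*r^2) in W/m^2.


psi = A * E * 1.602e-13 / (4*pi*r^2)
psi = 5.7387e+11 * 1.73 * 1.602e-13 / (4*pi*3.3^2)
psi = 0.0011622 W/m^2

0.0011622


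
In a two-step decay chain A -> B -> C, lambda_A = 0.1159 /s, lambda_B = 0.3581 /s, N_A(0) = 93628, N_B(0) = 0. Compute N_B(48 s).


N_B(t) = lambda_A * N_A0 / (lambda_B - lambda_A) * [exp(-lambda_A*t) - exp(-lambda_B*t)]
exp(-0.1159*48) = 0.003836480; exp(-0.3581*48) = 3.427670e-08
N_B = 0.1159 * 93628 / (0.3581 - 0.1159) * (0.003836480 - 3.427670e-08)
N_B = 171.89

171.89


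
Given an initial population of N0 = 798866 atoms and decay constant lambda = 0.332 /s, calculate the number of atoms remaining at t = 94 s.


N = N0 * exp(-lambda * t)
N = 798866 * exp(-0.332 * 94)
N = 2.2336e-08

2.2336e-08


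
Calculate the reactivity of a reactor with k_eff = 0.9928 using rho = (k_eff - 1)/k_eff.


rho = (k_eff - 1) / k_eff
rho = (0.9928 - 1) / 0.9928
rho = -0.0072522

-0.0072522


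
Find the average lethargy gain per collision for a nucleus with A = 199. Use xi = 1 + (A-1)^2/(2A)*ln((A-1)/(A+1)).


xi = 1 + (A-1)^2/(2A) * ln((A-1)/(A+1))
xi = 1 + (199-1)^2/(2*199) * ln((199-1)/(199 +1))
xi = 0.010017

0.010017


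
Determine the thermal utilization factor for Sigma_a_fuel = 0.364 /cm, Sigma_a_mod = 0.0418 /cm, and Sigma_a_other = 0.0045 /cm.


f = Sigma_a_fuel / (Sigma_a_fuel + Sigma_a_mod + Sigma_a_other)
f = 0.364 / (0.364 + 0.0418 + 0.0045)
f = 0.88716

0.88716


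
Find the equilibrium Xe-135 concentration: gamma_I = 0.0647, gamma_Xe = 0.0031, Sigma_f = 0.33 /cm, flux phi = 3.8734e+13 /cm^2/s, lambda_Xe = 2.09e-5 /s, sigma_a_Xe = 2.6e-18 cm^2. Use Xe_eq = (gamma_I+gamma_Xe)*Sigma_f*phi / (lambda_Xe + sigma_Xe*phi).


Xe_eq = (gamma_I + gamma_Xe) * Sigma_f * phi / (lambda_Xe + sigma_Xe * phi)
Numerator = (0.0647 + 0.0031) * 0.33 * 3.8734e+13 = 8.666345e+11
Denominator = 2.09e-5 + 2.6e-18 * 3.8734e+13 = 1.216084e-04
Xe_eq = 8.666345e+11 / 1.216084e-04 = 7.1264e+15 /cm^3

7.1264e+15


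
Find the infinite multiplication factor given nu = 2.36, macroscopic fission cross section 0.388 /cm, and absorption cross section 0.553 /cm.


k_inf = nu * Sigma_f / Sigma_a
k_inf = 2.36 * 0.388 / 0.553
k_inf = 1.6558

1.6558


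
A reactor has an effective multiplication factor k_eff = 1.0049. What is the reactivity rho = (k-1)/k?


rho = (k_eff - 1) / k_eff
rho = (1.0049 - 1) / 1.0049
rho = 0.0048761

0.0048761


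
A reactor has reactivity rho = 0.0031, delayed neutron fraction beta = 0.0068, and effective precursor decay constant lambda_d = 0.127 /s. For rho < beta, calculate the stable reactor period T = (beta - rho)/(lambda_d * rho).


T = (beta - rho) / (lambda_d * rho)
T = (0.0068 - 0.0031) / (0.127 * 0.0031)
T = 9.3980 s

9.3980


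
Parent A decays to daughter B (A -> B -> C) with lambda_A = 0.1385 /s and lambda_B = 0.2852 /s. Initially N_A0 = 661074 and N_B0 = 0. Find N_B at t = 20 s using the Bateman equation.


N_B(t) = lambda_A * N_A0 / (lambda_B - lambda_A) * [exp(-lambda_A*t) - exp(-lambda_B*t)]
exp(-0.1385*20) = 0.06266200; exp(-0.2852*20) = 0.003332608
N_B = 0.1385 * 661074 / (0.2852 - 0.1385) * (0.06266200 - 0.003332608)
N_B = 37029

37029


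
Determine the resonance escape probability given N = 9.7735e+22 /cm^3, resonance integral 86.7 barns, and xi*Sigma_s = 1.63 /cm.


p = exp(-N * I * 1e-24 / (xi*Sigma_s))
p = exp(-9.7735e+22 * 86.7 * 1e-24 / 1.63)
p = 0.0055246

0.0055246


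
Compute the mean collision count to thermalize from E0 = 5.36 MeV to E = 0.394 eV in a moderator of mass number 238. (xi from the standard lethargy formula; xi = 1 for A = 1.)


xi = 1 + (A-1)^2/(2A)*ln((A-1)/(A+1)) = 0.008379872 (for A = 238)
n = ln(E0/E) / xi
n = ln(5.36e6 / 0.394) / 0.008379872
n = ln(1.360406e+07) / 0.008379872 = 1960.2

1960.2


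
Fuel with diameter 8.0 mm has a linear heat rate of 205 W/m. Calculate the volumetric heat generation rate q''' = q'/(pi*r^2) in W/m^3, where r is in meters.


r = D / 2 / 1000 = 8.0 / 2 / 1000 = 0.004 m
q''' = q' / (pi * r^2)
q''' = 205 / (pi * 0.004^2)
q''' = 4.0783e+06 W/m^3

4.0783e+06


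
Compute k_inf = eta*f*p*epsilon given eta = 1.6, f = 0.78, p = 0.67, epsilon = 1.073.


k_inf = eta * f * p * epsilon
k_inf = 1.6 * 0.78 * 0.67 * 1.073
k_inf = 0.89720

0.89720


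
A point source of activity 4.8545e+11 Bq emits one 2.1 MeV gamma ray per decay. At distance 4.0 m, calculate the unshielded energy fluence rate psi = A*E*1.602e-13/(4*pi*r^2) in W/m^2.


psi = A * E * 1.602e-13 / (4*pi*r^2)
psi = 4.8545e+11 * 2.1 * 1.602e-13 / (4*pi*4.0^2)
psi = 8.1226e-04 W/m^2

8.1226e-04


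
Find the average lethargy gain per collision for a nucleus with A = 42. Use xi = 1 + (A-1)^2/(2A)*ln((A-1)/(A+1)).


xi = 1 + (A-1)^2/(2A) * ln((A-1)/(A+1))
xi = 1 + (42-1)^2/(2*42) * ln((42-1)/(42 +1))
xi = 0.046872

0.046872


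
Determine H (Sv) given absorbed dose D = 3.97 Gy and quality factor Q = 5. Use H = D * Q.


H = D * Q
H = 3.97 * 5
H = 19.850 Sv

19.850


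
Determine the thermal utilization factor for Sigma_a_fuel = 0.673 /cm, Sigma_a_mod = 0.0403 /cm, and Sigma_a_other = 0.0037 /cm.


f = Sigma_a_fuel / (Sigma_a_fuel + Sigma_a_mod + Sigma_a_other)
f = 0.673 / (0.673 + 0.0403 + 0.0037)
f = 0.93863

0.93863


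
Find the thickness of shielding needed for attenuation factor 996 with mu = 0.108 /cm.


x = ln(factor) / mu
x = ln(996) / 0.108
x = 63.924 cm

63.924


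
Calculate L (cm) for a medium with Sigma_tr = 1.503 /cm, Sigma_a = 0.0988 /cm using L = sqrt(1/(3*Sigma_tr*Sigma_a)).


D = 1 / (3 * Sigma_tr) = 1 / (3 * 1.503) = 0.2217787 cm
L = sqrt(D / Sigma_a)
L = sqrt(0.2217787 / 0.0988)
L = 1.4982 cm

1.4982


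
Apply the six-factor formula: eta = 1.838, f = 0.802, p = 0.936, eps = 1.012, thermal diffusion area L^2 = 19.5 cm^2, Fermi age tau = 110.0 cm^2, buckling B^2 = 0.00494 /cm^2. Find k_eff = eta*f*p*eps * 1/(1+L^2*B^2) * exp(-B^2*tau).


k_inf = eta*f*p*eps = 1.838*0.802*0.936*1.012 = 1.396292
P_TNL = 1/(1 + L^2*B^2) = 1/(1 + 19.5*0.00494) = 0.9121341
P_FNL = exp(-B^2*tau) = exp(-0.00494*110.0) = 0.5807703
k_eff = k_inf * P_TNL * P_FNL = 1.396292 * 0.9121341 * 0.5807703
k_eff = 0.73967

0.73967


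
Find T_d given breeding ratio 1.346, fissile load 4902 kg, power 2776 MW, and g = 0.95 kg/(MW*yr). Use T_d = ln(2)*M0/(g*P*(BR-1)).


Breeding gain G = BR - 1 = 1.346 - 1 = 0.346
Fissile production rate = g * P * G = 0.95 * 2776 * 0.346 = 912.4712 kg/yr
T_d = ln(2) * M0 / (g * P * G)
T_d = ln(2) * 4902 / 912.4712 = 3.7237 yr

3.7237


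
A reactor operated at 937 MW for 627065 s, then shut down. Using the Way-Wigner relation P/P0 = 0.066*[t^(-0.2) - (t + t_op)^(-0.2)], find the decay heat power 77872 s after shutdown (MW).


P/P0 = 0.066 * [t^(-0.2) - (t + t_op)^(-0.2)]
P/P0 = 0.066 * [77872^(-0.2) - (77872 + 627065)^(-0.2)]
P/P0 = 0.066 * [0.1051293 - 0.06766591] = 0.002472584
P = 937 * 0.002472584 = 2.3168 MW

2.3168


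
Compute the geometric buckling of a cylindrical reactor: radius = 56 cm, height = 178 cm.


B^2 = (2.405/R)^2 + (pi/H)^2
B^2 = (2.405/56)^2 + (pi/178)^2
B^2 = 0.0021559 /cm^2

0.0021559


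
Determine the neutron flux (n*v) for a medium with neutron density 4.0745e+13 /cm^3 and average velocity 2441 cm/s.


phi = n * v
phi = 4.0745e+13 * 2441
phi = 9.9459e+16 /cm^2/s

9.9459e+16


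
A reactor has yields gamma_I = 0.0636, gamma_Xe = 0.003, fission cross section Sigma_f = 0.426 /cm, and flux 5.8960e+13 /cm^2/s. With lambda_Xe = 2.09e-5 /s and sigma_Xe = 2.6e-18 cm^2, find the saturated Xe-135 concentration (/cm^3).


Xe_eq = (gamma_I + gamma_Xe) * Sigma_f * phi / (lambda_Xe + sigma_Xe * phi)
Numerator = (0.0636 + 0.003) * 0.426 * 5.8960e+13 = 1.672790e+12
Denominator = 2.09e-5 + 2.6e-18 * 5.8960e+13 = 1.741960e-04
Xe_eq = 1.672790e+12 / 1.741960e-04 = 9.6029e+15 /cm^3

9.6029e+15


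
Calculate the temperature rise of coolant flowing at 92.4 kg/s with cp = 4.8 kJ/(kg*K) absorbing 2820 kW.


dT = Q / (m_dot * cp)
dT = 2820 / (92.4 * 4.8)
dT = 6.3582 C

6.3582


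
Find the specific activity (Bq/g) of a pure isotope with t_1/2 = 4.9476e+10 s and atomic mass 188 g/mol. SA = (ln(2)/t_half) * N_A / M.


lambda = ln(2) / t_half = ln(2) / 4.9476e+10 = 1.400977e-11 /s
SA = lambda * N_A / M
SA = 1.400977e-11 * 6.022e23 / 188
SA = 4.4876e+10 Bq/g

4.4876e+10


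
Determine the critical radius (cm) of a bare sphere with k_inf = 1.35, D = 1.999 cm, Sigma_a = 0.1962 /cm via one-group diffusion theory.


L^2 = D / Sigma_a = 1.999 / 0.1962 = 10.18858 cm^2
B_m^2 = (k_inf - 1) / L^2 = (1.35 - 1) / 10.18858 = 0.03435219 /cm^2
For a bare sphere: B_g = pi/R, so R_c = pi / sqrt(B_m^2)
R_c = pi / sqrt(0.03435219) = 16.950 cm

16.950


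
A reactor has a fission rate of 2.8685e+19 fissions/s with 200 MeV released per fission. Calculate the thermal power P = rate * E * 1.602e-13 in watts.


P = fission_rate * E_MeV * 1.602e-13
P = 2.8685e+19 * 200 * 1.602e-13
P = 9.1907e+08 W

9.1907e+08


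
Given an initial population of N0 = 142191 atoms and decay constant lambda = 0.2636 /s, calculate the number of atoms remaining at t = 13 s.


N = N0 * exp(-lambda * t)
N = 142191 * exp(-0.2636 * 13)
N = 4619.9

4619.9


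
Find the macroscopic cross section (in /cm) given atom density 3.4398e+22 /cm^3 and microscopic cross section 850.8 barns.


Sigma = N * sigma_barns * 1e-24
Sigma = 3.4398e+22 * 850.8 * 1e-24
Sigma = 29.266 /cm

29.266


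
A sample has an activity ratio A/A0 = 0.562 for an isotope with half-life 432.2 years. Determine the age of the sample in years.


lambda = ln(2) / t_half = ln(2) / 432.2 = 0.001603765 /yr
t = -ln(A/A0) / lambda
t = -ln(0.562) / 0.001603765
t = 359.31 yr

359.31


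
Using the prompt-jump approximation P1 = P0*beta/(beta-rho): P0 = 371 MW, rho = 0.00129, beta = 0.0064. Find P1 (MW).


P1/P0 = beta / (beta - rho)
P1/P0 = 0.0064 / (0.0064 - 0.00129) = 1.252446
P1 = 371 * 1.252446 = 464.66 MW

464.66


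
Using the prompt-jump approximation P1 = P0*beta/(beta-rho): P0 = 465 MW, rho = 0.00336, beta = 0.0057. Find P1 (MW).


P1/P0 = beta / (beta - rho)
P1/P0 = 0.0057 / (0.0057 - 0.00336) = 2.435897
P1 = 465 * 2.435897 = 1132.7 MW

1132.7


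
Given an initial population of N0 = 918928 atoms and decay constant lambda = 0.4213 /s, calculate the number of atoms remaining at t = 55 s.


N = N0 * exp(-lambda * t)
N = 918928 * exp(-0.4213 * 55)
N = 7.9438e-05

7.9438e-05


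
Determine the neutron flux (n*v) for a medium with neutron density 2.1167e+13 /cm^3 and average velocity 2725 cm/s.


phi = n * v
phi = 2.1167e+13 * 2725
phi = 5.7680e+16 /cm^2/s

5.7680e+16


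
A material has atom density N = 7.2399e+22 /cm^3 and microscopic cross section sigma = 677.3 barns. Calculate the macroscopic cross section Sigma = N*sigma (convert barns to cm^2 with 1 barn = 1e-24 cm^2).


Sigma = N * sigma_barns * 1e-24
Sigma = 7.2399e+22 * 677.3 * 1e-24
Sigma = 49.036 /cm

49.036


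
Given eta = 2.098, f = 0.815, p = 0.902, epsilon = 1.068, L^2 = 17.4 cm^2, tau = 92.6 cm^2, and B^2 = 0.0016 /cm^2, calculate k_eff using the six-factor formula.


k_inf = eta*f*p*eps = 2.098*0.815*0.902*1.068 = 1.647179
P_TNL = 1/(1 + L^2*B^2) = 1/(1 + 17.4*0.0016) = 0.9729141
P_FNL = exp(-B^2*tau) = exp(-0.0016*92.6) = 0.8622931
k_eff = k_inf * P_TNL * P_FNL = 1.647179 * 0.9729141 * 0.8622931
k_eff = 1.3819

1.3819


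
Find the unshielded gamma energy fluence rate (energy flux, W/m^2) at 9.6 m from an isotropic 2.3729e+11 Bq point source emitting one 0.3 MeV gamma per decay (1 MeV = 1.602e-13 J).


psi = A * E * 1.602e-13 / (4*pi*r^2)
psi = 2.3729e+11 * 0.3 * 1.602e-13 / (4*pi*9.6^2)
psi = 9.8472e-06 W/m^2

9.8472e-06


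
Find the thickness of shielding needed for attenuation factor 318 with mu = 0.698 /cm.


x = ln(factor) / mu
x = ln(318) / 0.698
x = 8.2551 cm

8.2551


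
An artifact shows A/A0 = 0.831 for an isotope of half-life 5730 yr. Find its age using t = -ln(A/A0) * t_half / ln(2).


lambda = ln(2) / t_half = ln(2) / 5730 = 1.209681e-04 /yr
t = -ln(A/A0) / lambda
t = -ln(0.831) / 1.209681e-04
t = 1530.4 yr

1530.4


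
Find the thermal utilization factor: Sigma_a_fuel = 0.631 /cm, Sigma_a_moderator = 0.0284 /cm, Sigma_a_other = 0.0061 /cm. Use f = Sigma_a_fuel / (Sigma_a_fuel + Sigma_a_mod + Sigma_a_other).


f = Sigma_a_fuel / (Sigma_a_fuel + Sigma_a_mod + Sigma_a_other)
f = 0.631 / (0.631 + 0.0284 + 0.0061)
f = 0.94816

0.94816


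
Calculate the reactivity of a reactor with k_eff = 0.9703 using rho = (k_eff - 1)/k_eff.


rho = (k_eff - 1) / k_eff
rho = (0.9703 - 1) / 0.9703
rho = -0.030609

-0.030609


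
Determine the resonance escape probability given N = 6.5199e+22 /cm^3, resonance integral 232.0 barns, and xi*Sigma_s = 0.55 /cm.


p = exp(-N * I * 1e-24 / (xi*Sigma_s))
p = exp(-6.5199e+22 * 232.0 * 1e-24 / 0.55)
p = 1.1376e-12

1.1376e-12


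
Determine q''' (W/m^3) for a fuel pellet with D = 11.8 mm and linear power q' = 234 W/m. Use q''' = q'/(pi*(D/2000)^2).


r = D / 2 / 1000 = 11.8 / 2 / 1000 = 0.0059 m
q''' = q' / (pi * r^2)
q''' = 234 / (pi * 0.0059^2)
q''' = 2.1397e+06 W/m^3

2.1397e+06


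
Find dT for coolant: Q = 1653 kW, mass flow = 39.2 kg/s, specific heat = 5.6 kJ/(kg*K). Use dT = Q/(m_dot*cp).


dT = Q / (m_dot * cp)
dT = 1653 / (39.2 * 5.6)
dT = 7.5301 C

7.5301


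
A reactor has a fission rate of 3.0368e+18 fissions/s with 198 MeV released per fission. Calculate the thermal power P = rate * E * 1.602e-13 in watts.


P = fission_rate * E_MeV * 1.602e-13
P = 3.0368e+18 * 198 * 1.602e-13
P = 9.6326e+07 W

9.6326e+07


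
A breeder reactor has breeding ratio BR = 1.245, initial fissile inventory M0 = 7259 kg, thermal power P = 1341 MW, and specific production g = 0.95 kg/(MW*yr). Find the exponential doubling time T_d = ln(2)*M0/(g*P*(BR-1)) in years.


Breeding gain G = BR - 1 = 1.245 - 1 = 0.245
Fissile production rate = g * P * G = 0.95 * 1341 * 0.245 = 312.11775 kg/yr
T_d = ln(2) * M0 / (g * P * G)
T_d = ln(2) * 7259 / 312.11775 = 16.121 yr

16.121


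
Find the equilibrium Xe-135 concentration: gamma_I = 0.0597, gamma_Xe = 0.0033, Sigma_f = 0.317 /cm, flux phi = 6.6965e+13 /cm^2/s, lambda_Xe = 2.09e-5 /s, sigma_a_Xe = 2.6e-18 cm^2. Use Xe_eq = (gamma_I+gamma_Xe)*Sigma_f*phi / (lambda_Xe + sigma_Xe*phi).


Xe_eq = (gamma_I + gamma_Xe) * Sigma_f * phi / (lambda_Xe + sigma_Xe * phi)
Numerator = (0.0597 + 0.0033) * 0.317 * 6.6965e+13 = 1.337358e+12
Denominator = 2.09e-5 + 2.6e-18 * 6.6965e+13 = 1.950090e-04
Xe_eq = 1.337358e+12 / 1.950090e-04 = 6.8579e+15 /cm^3

6.8579e+15


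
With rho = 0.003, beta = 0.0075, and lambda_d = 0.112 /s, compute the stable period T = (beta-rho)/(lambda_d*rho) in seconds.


T = (beta - rho) / (lambda_d * rho)
T = (0.0075 - 0.003) / (0.112 * 0.003)
T = 13.393 s

13.393


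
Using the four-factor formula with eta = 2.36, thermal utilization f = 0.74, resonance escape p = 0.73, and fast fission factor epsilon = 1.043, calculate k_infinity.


k_inf = eta * f * p * epsilon
k_inf = 2.36 * 0.74 * 0.73 * 1.043
k_inf = 1.3297

1.3297


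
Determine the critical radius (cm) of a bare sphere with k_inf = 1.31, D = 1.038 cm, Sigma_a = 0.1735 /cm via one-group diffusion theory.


L^2 = D / Sigma_a = 1.038 / 0.1735 = 5.982709 cm^2
B_m^2 = (k_inf - 1) / L^2 = (1.31 - 1) / 5.982709 = 0.05181599 /cm^2
For a bare sphere: B_g = pi/R, so R_c = pi / sqrt(B_m^2)
R_c = pi / sqrt(0.05181599) = 13.801 cm

13.801


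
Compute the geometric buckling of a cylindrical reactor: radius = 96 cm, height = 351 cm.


B^2 = (2.405/R)^2 + (pi/H)^2
B^2 = (2.405/96)^2 + (pi/351)^2
B^2 = 7.0772e-04 /cm^2

7.0772e-04


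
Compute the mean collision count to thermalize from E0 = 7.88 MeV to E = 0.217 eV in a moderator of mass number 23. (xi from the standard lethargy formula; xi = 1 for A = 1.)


xi = 1 + (A-1)^2/(2A)*ln((A-1)/(A+1)) = 0.08448899 (for A = 23)
n = ln(E0/E) / xi
n = ln(7.88e6 / 0.217) / 0.08448899
n = ln(3.631336e+07) / 0.08448899 = 206.04

206.04


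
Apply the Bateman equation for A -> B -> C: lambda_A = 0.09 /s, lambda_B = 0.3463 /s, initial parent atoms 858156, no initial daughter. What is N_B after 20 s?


N_B(t) = lambda_A * N_A0 / (lambda_B - lambda_A) * [exp(-lambda_A*t) - exp(-lambda_B*t)]
exp(-0.09*20) = 0.1652989; exp(-0.3463*20) = 9.819207e-04
N_B = 0.09 * 858156 / (0.3463 - 0.09) * (0.1652989 - 9.819207e-04)
N_B = 49516

49516


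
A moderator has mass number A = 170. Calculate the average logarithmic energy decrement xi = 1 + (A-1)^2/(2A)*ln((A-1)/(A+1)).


xi = 1 + (A-1)^2/(2A) * ln((A-1)/(A+1))
xi = 1 + (170-1)^2/(2*170) * ln((170-1)/(170 +1))
xi = 0.011719

0.011719


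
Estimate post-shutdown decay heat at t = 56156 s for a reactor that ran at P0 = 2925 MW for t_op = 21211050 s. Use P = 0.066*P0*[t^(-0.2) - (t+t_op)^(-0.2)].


P/P0 = 0.066 * [t^(-0.2) - (t + t_op)^(-0.2)]
P/P0 = 0.066 * [56156^(-0.2) - (56156 + 21211050)^(-0.2)]
P/P0 = 0.066 * [0.1122331 - 0.03423402] = 0.005147939
P = 2925 * 0.005147939 = 15.058 MW

15.058


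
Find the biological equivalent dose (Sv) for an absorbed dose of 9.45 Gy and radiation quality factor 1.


H = D * Q
H = 9.45 * 1
H = 9.4500 Sv

9.4500


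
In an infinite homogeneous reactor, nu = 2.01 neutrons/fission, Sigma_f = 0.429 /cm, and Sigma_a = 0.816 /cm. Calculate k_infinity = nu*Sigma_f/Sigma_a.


k_inf = nu * Sigma_f / Sigma_a
k_inf = 2.01 * 0.429 / 0.816
k_inf = 1.0567

1.0567


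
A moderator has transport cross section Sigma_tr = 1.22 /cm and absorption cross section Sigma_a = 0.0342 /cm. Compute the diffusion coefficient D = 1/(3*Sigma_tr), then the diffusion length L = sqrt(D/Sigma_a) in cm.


D = 1 / (3 * Sigma_tr) = 1 / (3 * 1.22) = 0.2732240 cm
L = sqrt(D / Sigma_a)
L = sqrt(0.2732240 / 0.0342)
L = 2.8265 cm

2.8265


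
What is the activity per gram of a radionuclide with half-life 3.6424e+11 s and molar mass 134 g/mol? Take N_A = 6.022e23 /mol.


lambda = ln(2) / t_half = ln(2) / 3.6424e+11 = 1.902996e-12 /s
SA = lambda * N_A / M
SA = 1.902996e-12 * 6.022e23 / 134
SA = 8.5521e+09 Bq/g

8.5521e+09
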